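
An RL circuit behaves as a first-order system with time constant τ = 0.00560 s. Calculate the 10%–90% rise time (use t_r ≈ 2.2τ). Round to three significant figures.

t_r ≈ 2.2τ = 0.0123 s.

t_r ≈ 0.0123 s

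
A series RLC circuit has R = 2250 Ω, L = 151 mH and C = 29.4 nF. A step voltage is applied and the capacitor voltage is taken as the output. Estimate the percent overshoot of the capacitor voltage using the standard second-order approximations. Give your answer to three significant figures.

%OS ≈ 16.6%

For a series RLC circuit (capacitor voltage as output), ω_n = 1/√(LC) = 1/√(151 mH · 29.4 nF) = 15000 rad/s.
ζ = (R/2)·√(C/L) = (2250/2)·√(29.4 nF/151 mH) = 0.496.
Overshoot: exp(−π·0.496/√(1−0.496²)) = 0.166, i.e. 16.6%.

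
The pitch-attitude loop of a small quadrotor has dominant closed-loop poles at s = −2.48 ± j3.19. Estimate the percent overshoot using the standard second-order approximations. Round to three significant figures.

%OS ≈ 8.70%

The poles are at −σ ± jω_d with σ = 2.48 and ω_d = 3.19, so ω_n = √(σ²+ω_d²) = 4.04 rad/s and ζ = σ/ω_n = 0.614.
%OS = 100·exp(−πζ/√(1−ζ²)) = 8.70%.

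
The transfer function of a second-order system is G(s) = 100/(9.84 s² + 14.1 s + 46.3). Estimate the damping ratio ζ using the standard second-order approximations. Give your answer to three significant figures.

Dividing through by 9.84: denominator becomes s² + 1.433 s + 4.705.
So ω_n = √4.705 = 2.17 rad/s and ζ = 1.433/(2·2.17) = 0.330.

ζ ≈ 0.330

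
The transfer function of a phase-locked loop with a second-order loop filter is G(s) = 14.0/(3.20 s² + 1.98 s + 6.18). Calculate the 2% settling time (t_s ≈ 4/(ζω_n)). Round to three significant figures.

t_s ≈ 12.9 s

Dividing through by 3.20: denominator becomes s² + 0.6187 s + 1.931.
So ω_n = √1.931 = 1.39 rad/s and ζ = 0.6187/(2·1.39) = 0.223.
t_s ≈ 4/(ζω_n) = 12.9 s.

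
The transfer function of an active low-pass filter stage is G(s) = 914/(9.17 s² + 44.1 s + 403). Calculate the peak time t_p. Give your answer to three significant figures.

t_p ≈ 0.509 s

Dividing through by 9.17: denominator becomes s² + 4.809 s + 43.95.
So ω_n = √43.95 = 6.63 rad/s and ζ = 4.809/(2·6.63) = 0.363.
ω_d = ω_n√(1−ζ²) = 6.18 rad/s. t_p = π/ω_d = 0.509 s.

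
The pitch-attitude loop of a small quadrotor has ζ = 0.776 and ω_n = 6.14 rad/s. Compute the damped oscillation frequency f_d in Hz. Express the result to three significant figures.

f_d ≈ 0.616 Hz

ω_d = ω_n√(1−ζ²) = 6.14·√0.398 = 3.87 rad/s.
f_d = ω_d/(2π) = 0.616 Hz.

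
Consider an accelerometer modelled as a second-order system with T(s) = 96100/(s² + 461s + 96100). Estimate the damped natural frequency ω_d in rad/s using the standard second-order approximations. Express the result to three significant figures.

Comparing the denominator to s² + 2ζω_n s + ω_n²: ω_n = √96100 = 310 rad/s, and 2ζω_n = 461 so ζ = 461/(2·310) = 0.744.
ω_d = ω_n√(1−ζ²) = 207 rad/s.

ω_d ≈ 207 rad/s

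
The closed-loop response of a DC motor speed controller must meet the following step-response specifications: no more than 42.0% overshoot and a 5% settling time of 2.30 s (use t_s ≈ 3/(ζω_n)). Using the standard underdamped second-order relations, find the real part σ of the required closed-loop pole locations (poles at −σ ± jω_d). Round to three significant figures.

σ ≈ 1.30

The settling-time spec alone fixes σ = ζω_n = 3/t_s = 3/2.30 = 1.30.
(Overshoot then fixes ζ = 0.266 and hence ω_d = σ·√(1−ζ²)/ζ = 4.72 rad/s.)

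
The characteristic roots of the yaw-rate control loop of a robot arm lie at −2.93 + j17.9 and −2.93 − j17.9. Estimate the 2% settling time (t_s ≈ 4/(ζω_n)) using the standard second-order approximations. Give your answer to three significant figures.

For poles at −σ ± jω_d, ζω_n = σ = 2.93, so t_s ≈ 4/σ = 1.37 s.

t_s ≈ 1.37 s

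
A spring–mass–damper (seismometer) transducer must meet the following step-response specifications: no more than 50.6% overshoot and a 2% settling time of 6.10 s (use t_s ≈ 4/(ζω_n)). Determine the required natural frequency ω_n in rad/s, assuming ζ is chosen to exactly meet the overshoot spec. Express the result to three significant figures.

From %OS = 100·exp(−πζ/√(1−ζ²)), invert to get ζ = −ln(OS)/√(π² + ln²(OS)) with OS = 0.506.
−ln 0.506 = 0.6812, so ζ = 0.6812/√(π² + 0.4641) = 0.212.
Then ω_n = 4/(ζ t_s) = 4/(0.212 × 6.10) = 3.09 rad/s.

ω_n ≈ 3.09 rad/s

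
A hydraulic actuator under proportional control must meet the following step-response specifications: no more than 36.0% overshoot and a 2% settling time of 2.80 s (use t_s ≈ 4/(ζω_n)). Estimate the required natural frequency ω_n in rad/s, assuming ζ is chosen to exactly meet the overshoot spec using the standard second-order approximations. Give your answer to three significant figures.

ω_n ≈ 4.62 rad/s

From %OS = 100·exp(−πζ/√(1−ζ²)), invert to get ζ = −ln(OS)/√(π² + ln²(OS)) with OS = 0.360.
−ln 0.360 = 1.022, so ζ = 1.022/√(π² + 1.044) = 0.309.
Then ω_n = 4/(ζ t_s) = 4/(0.309 × 2.80) = 4.62 rad/s.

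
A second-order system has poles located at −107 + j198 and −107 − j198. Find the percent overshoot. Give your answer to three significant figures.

%OS ≈ 18.3%

|pole| = ω_n = √(107² + 198²) = 225 rad/s; ζ = cos θ = σ/ω_n = 0.475.
%OS = 100 e^{−πζ/√(1−ζ²)} with ζ = 0.475 gives 18.3%.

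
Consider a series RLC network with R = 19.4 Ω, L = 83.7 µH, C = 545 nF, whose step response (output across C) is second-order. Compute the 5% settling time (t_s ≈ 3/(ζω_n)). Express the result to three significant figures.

For a series RLC circuit (capacitor voltage as output), ω_n = 1/√(LC) = 1/√(83.7 µH · 545 nF) = 148000 rad/s.
ζ = (R/2)·√(C/L) = (19.4/2)·√(545 nF/83.7 µH) = 0.783.
t_s ≈ 3/(ζω_n) = 0.0000259 s.

t_s ≈ 0.0000259 s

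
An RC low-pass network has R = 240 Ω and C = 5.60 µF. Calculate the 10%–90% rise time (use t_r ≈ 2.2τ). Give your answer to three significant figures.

τ = RC = 240 × 5.60 µF = 0.00134 s.
t_r ≈ 2.2τ = 0.00296 s.

t_r ≈ 0.00296 s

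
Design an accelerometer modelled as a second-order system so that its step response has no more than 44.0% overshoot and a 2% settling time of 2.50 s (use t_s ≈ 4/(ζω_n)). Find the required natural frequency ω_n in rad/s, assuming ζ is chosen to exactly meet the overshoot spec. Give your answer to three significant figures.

ω_n ≈ 6.33 rad/s

Inverting the overshoot relation: ζ = |ln 0.440|/√(π² + ln²0.440) = 0.253.
From t_s ≈ 4/(ζω_n): ω_n = 4/(ζ·t_s) = 4/(0.253·2.50) = 6.33 rad/s.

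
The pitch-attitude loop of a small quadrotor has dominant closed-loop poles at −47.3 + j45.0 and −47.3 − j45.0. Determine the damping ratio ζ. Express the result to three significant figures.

With σ = 47.3, ω_d = 45.0: ω_n = √(σ²+ω_d²) = 65.3 rad/s, ζ = σ/ω_n = 0.725.

ζ ≈ 0.725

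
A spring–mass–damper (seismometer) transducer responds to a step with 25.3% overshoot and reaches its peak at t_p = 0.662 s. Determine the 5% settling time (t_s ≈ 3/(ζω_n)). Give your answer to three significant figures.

t_s ≈ 1.45 s

From the overshoot, ζ = −ln(OS)/√(π²+ln²(OS)) = 0.401.
t_p = π/ω_d ⇒ ω_d = 4.75 rad/s; then ω_n = ω_d/√(1−ζ²) = 5.18 rad/s.
t_s ≈ 3/(ζω_n) = 3/(0.401·5.18) = 1.45 s.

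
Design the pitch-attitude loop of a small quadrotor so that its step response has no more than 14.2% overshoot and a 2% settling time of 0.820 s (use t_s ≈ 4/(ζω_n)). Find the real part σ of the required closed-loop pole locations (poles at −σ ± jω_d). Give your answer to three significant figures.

σ ≈ 4.88

The settling-time spec alone fixes σ = ζω_n = 4/t_s = 4/0.820 = 4.88.
(Overshoot then fixes ζ = 0.528 and hence ω_d = σ·√(1−ζ²)/ζ = 7.85 rad/s.)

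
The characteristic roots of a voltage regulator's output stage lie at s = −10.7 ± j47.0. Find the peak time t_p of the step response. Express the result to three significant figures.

t_p = π/ω_d with ω_d = 47.0 (the imaginary part), so t_p = 0.0668 s.

t_p ≈ 0.0668 s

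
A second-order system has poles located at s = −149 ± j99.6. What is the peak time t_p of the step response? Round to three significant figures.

t_p = π/ω_d with ω_d = 99.6 (the imaginary part), so t_p = 0.0315 s.

t_p ≈ 0.0315 s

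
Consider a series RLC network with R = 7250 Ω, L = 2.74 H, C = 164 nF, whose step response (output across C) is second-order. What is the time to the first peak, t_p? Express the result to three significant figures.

t_p ≈ 0.00456 s

For a series RLC circuit (capacitor voltage as output), ω_n = 1/√(LC) = 1/√(2.74 H · 164 nF) = 1490 rad/s.
ζ = (R/2)·√(C/L) = (7250/2)·√(164 nF/2.74 H) = 0.887.
ω_d = 1490·√(1 − 0.887²) = 689 rad/s. t_p = π/ω_d = 0.00456 s.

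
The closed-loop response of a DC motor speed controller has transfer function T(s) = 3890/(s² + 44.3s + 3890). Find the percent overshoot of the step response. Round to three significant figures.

Matching coefficients with s² + 2ζω_n s + ω_n² gives ω_n² = 3890 ⇒ ω_n = 62.4 rad/s, and ζ = 44.3/(2ω_n) = 0.355.
Overshoot: exp(−π·0.355/√(1−0.355²)) = 0.303, i.e. 30.3%.

%OS ≈ 30.3%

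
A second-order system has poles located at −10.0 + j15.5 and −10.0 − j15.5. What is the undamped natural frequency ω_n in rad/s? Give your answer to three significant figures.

ω_n ≈ 18.4 rad/s

The poles are at −σ ± jω_d with σ = 10.0 and ω_d = 15.5, so ω_n = √(σ²+ω_d²) = 18.4 rad/s and ζ = σ/ω_n = 0.542.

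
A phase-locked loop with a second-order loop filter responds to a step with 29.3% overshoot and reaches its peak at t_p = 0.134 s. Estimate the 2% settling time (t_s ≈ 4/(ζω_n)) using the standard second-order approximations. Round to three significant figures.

From the overshoot, ζ = −ln(OS)/√(π²+ln²(OS)) = 0.364.
From t_p = π/ω_d, ω_d = π/0.134 = 23.4 rad/s, so ω_n = ω_d/√(1−ζ²) = 25.2 rad/s.
t_s ≈ 4/(ζω_n) = 4/(0.364·25.2) = 0.437 s.

t_s ≈ 0.437 s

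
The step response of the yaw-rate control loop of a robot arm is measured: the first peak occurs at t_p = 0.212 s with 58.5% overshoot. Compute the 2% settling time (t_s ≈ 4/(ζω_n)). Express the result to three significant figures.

From the overshoot, ζ = −ln(OS)/√(π²+ln²(OS)) = 0.168.
t_p = π/ω_d ⇒ ω_d = 14.8 rad/s; then ω_n = ω_d/√(1−ζ²) = 15.0 rad/s.
t_s ≈ 4/(ζω_n) = 4/(0.168·15.0) = 1.58 s.

t_s ≈ 1.58 s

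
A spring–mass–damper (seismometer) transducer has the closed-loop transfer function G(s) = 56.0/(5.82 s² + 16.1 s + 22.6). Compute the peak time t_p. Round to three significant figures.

t_p ≈ 2.24 s

Dividing through by 5.82: denominator becomes s² + 2.766 s + 3.883.
So ω_n = √3.883 = 1.97 rad/s and ζ = 2.766/(2·1.97) = 0.702.
ω_d = ω_n√(1−ζ²) = 1.40 rad/s. t_p = π/ω_d = 2.24 s.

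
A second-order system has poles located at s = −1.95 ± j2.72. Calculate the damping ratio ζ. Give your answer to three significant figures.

The poles are at −σ ± jω_d with σ = 1.95 and ω_d = 2.72, so ω_n = √(σ²+ω_d²) = 3.35 rad/s and ζ = σ/ω_n = 0.583.

ζ ≈ 0.583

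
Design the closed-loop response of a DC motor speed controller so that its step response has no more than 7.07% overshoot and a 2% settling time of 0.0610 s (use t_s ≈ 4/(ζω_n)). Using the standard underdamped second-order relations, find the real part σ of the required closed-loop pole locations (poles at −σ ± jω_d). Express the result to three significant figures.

σ ≈ 65.6

The settling-time spec alone fixes σ = ζω_n = 4/t_s = 4/0.0610 = 65.6.
(Overshoot then fixes ζ = 0.645 and hence ω_d = σ·√(1−ζ²)/ζ = 77.8 rad/s.)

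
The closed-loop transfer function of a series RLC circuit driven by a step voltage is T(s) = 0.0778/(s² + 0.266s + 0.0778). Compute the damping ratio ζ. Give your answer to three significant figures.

ζ ≈ 0.477

Comparing the denominator to s² + 2ζω_n s + ω_n²: ω_n = √0.0778 = 0.279 rad/s, and 2ζω_n = 0.266 so ζ = 0.266/(2·0.279) = 0.477.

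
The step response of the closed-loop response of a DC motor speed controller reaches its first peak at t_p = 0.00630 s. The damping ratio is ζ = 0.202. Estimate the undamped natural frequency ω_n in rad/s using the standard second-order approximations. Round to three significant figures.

ω_n ≈ 509 rad/s

Peak time t_p = π/ω_d, so ω_d = π/t_p = π/0.00630 = 499 rad/s.
ω_n = ω_d/√(1−ζ²) = 499/√0.959 = 509 rad/s.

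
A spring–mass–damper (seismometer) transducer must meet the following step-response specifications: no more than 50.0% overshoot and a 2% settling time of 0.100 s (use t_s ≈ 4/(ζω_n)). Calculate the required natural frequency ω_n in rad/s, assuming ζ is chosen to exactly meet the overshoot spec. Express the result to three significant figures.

Inverting the overshoot relation: ζ = |ln 0.500|/√(π² + ln²0.500) = 0.215.
Then ω_n = 4/(ζ t_s) = 4/(0.215 × 0.100) = 186 rad/s.

ω_n ≈ 186 rad/s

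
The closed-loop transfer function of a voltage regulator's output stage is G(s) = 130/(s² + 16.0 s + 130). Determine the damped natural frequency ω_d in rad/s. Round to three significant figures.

ω_d ≈ 8.12 rad/s

ω_n = √130 = 11.4 rad/s; ζ = 16.0/(2·11.4) = 0.702.
The damped frequency ω_d = ω_n√(1−ζ²) = 8.12 rad/s.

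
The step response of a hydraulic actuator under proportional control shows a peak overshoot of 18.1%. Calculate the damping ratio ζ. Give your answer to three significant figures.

ζ ≈ 0.478

ζ = −ln(OS)/√(π² + (ln OS)²). With OS = 0.181, ln OS = −1.709 and ζ = 1.709/3.576 = 0.478.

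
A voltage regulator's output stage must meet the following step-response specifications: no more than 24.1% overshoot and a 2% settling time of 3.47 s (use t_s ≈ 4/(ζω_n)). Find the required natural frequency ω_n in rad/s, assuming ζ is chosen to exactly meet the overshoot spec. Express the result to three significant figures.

Inverting the overshoot relation: ζ = |ln 0.241|/√(π² + ln²0.241) = 0.413.
From t_s ≈ 4/(ζω_n): ω_n = 4/(ζ·t_s) = 4/(0.413·3.47) = 2.79 rad/s.

ω_n ≈ 2.79 rad/s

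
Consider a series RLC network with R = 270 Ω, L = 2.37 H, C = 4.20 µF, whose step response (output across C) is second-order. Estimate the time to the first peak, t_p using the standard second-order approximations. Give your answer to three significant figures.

t_p ≈ 0.0101 s

For a series RLC circuit (capacitor voltage as output), ω_n = 1/√(LC) = 1/√(2.37 H · 4.20 µF) = 317 rad/s.
ζ = (R/2)·√(C/L) = (270/2)·√(4.20 µF/2.37 H) = 0.180.
ω_d = 317·√(1 − 0.180²) = 312 rad/s. t_p = π/ω_d = 0.0101 s.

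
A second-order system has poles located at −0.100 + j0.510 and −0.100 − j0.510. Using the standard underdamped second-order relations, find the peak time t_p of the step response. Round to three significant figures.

t_p = π/ω_d with ω_d = 0.510 (the imaginary part), so t_p = 6.16 s.

t_p ≈ 6.16 s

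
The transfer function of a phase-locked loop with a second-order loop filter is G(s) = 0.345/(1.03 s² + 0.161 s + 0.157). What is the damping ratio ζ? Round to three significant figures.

Dividing through by 1.03: denominator becomes s² + 0.1563 s + 0.1524.
So ω_n = √0.1524 = 0.390 rad/s and ζ = 0.1563/(2·0.390) = 0.200.

ζ ≈ 0.200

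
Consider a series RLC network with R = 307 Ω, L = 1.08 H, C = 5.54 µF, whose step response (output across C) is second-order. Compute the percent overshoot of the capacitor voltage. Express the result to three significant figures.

%OS ≈ 31.2%

For a series RLC circuit (capacitor voltage as output), ω_n = 1/√(LC) = 1/√(1.08 H · 5.54 µF) = 409 rad/s.
ζ = (R/2)·√(C/L) = (307/2)·√(5.54 µF/1.08 H) = 0.348.
%OS = 100·exp(−πζ/√(1−ζ²)) = 31.2%.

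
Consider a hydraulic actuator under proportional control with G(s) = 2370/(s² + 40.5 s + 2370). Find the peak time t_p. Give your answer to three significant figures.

Comparing the denominator to s² + 2ζω_n s + ω_n²: ω_n = √2370 = 48.7 rad/s, and 2ζω_n = 40.5 so ζ = 40.5/(2·48.7) = 0.416.
ω_d = ω_n√(1−ζ²) = 44.3 rad/s. Then t_p = π/ω_d = 0.0710 s.

t_p ≈ 0.0710 s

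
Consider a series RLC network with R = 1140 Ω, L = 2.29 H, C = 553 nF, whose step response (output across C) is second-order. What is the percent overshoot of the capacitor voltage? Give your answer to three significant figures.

%OS ≈ 40.0%

For a series RLC circuit (capacitor voltage as output), ω_n = 1/√(LC) = 1/√(2.29 H · 553 nF) = 889 rad/s.
ζ = (R/2)·√(C/L) = (1140/2)·√(553 nF/2.29 H) = 0.280.
Overshoot: exp(−π·0.280/√(1−0.280²)) = 0.400, i.e. 40.0%.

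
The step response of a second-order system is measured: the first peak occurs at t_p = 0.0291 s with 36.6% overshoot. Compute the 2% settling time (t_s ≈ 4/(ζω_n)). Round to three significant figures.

ζ from %OS: ζ = |ln 0.366|/√(π²+ln²0.366) = 0.305.
From t_p = π/ω_d, ω_d = π/0.0291 = 108 rad/s, so ω_n = ω_d/√(1−ζ²) = 113 rad/s.
t_s ≈ 4/(ζω_n) = 4/(0.305·113) = 0.116 s.

t_s ≈ 0.116 s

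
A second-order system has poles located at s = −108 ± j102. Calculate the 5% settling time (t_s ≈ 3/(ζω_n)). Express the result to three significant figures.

t_s ≈ 0.0278 s

For poles at −σ ± jω_d, ζω_n = σ = 108, so t_s ≈ 3/σ = 0.0278 s.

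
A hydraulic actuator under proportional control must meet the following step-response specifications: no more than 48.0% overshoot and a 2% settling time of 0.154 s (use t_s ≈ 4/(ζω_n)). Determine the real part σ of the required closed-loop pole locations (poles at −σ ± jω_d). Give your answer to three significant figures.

The settling-time spec alone fixes σ = ζω_n = 4/t_s = 4/0.154 = 26.0.
(Overshoot then fixes ζ = 0.228 and hence ω_d = σ·√(1−ζ²)/ζ = 111 rad/s.)

σ ≈ 26.0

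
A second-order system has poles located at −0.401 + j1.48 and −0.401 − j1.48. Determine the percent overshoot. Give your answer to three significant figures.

%OS ≈ 42.7%

|pole| = ω_n = √(0.401² + 1.48²) = 1.53 rad/s; ζ = cos θ = σ/ω_n = 0.262.
%OS = 100·exp(−πζ/√(1−ζ²)) = 42.7%.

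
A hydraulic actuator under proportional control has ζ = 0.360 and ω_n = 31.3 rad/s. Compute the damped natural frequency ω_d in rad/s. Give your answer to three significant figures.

ω_d ≈ 29.2 rad/s

ω_d = ω_n√(1−ζ²) = 31.3·√0.870 = 29.2 rad/s.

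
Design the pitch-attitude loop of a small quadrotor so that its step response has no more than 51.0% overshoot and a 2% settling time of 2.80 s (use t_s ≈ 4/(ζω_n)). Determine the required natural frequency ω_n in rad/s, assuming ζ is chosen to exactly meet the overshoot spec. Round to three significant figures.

From %OS = 100·exp(−πζ/√(1−ζ²)), invert to get ζ = −ln(OS)/√(π² + ln²(OS)) with OS = 0.510.
−ln 0.510 = 0.6733, so ζ = 0.6733/√(π² + 0.4534) = 0.210.
From t_s ≈ 4/(ζω_n): ω_n = 4/(ζ·t_s) = 4/(0.210·2.80) = 6.82 rad/s.

ω_n ≈ 6.82 rad/s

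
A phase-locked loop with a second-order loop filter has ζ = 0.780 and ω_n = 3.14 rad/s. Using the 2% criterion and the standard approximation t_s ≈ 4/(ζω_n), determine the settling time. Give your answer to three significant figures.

t_s ≈ 4/(ζω_n) = 4/(0.780 × 3.14) = 1.63 s.

t_s ≈ 1.63 s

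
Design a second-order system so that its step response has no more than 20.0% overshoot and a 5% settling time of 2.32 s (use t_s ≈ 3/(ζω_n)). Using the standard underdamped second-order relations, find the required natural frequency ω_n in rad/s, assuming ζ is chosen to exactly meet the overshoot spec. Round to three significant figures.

From %OS = 100·exp(−πζ/√(1−ζ²)), invert to get ζ = −ln(OS)/√(π² + ln²(OS)) with OS = 0.200.
−ln 0.200 = 1.609, so ζ = 1.609/√(π² + 2.590) = 0.456.
From t_s ≈ 3/(ζω_n): ω_n = 3/(ζ·t_s) = 3/(0.456·2.32) = 2.84 rad/s.

ω_n ≈ 2.84 rad/s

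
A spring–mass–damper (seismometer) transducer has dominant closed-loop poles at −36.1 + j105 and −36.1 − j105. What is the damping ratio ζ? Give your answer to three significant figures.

|pole| = ω_n = √(36.1² + 105²) = 111 rad/s; ζ = cos θ = σ/ω_n = 0.325.

ζ ≈ 0.325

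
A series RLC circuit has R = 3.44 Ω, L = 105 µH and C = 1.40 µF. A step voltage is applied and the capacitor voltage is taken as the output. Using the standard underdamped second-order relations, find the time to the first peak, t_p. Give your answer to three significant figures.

t_p ≈ 0.0000389 s

For a series RLC circuit (capacitor voltage as output), ω_n = 1/√(LC) = 1/√(105 µH · 1.40 µF) = 82500 rad/s.
ζ = (R/2)·√(C/L) = (3.44/2)·√(1.40 µF/105 µH) = 0.199.
ω_d = ω_n√(1−ζ²) = 80800 rad/s. t_p = π/ω_d = 0.0000389 s.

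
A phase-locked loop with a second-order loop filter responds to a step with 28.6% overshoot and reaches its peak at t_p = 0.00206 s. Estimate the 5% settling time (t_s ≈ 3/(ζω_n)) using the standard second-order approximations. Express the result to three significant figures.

ζ from %OS: ζ = |ln 0.286|/√(π²+ln²0.286) = 0.370.
From t_p = π/ω_d, ω_d = π/0.00206 = 1530 rad/s, so ω_n = ω_d/√(1−ζ²) = 1640 rad/s.
t_s ≈ 3/(ζω_n) = 3/(0.370·1640) = 0.00494 s.

t_s ≈ 0.00494 s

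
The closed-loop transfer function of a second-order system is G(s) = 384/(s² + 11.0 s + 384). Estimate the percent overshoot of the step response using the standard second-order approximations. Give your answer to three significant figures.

%OS ≈ 39.9%

Matching coefficients with s² + 2ζω_n s + ω_n² gives ω_n² = 384 ⇒ ω_n = 19.6 rad/s, and ζ = 11.0/(2ω_n) = 0.281.
Overshoot: exp(−π·0.281/√(1−0.281²)) = 0.399, i.e. 39.9%.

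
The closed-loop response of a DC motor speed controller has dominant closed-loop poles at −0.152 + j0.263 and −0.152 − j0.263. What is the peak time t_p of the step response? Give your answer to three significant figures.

t_p = π/ω_d with ω_d = 0.263 (the imaginary part), so t_p = 11.9 s.

t_p ≈ 11.9 s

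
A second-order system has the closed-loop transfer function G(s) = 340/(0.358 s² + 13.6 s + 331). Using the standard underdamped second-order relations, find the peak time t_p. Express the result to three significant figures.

t_p ≈ 0.132 s

Dividing through by 0.358: denominator becomes s² + 37.99 s + 924.6.
So ω_n = √924.6 = 30.4 rad/s and ζ = 37.99/(2·30.4) = 0.625.
The damped frequency ω_d = ω_n√(1−ζ²) = 23.7 rad/s. t_p = π/ω_d = 0.132 s.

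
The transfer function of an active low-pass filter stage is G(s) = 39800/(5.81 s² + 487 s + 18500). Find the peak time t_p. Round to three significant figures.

t_p ≈ 0.0831 s

Dividing through by 5.81: denominator becomes s² + 83.82 s + 3184.
So ω_n = √3184 = 56.4 rad/s and ζ = 83.82/(2·56.4) = 0.743.
ω_d = 56.4·√(1 − 0.743²) = 37.8 rad/s. t_p = π/ω_d = 0.0831 s.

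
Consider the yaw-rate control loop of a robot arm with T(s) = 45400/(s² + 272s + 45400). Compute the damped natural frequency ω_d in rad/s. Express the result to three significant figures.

ω_d ≈ 164 rad/s

ω_n = √45400 = 213 rad/s; ζ = 272/(2·213) = 0.638.
ω_d = ω_n√(1−ζ²) = 164 rad/s.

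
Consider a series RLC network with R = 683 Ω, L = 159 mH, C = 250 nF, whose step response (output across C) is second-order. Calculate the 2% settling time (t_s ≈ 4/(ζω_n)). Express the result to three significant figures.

t_s ≈ 0.00186 s

For a series RLC circuit (capacitor voltage as output), ω_n = 1/√(LC) = 1/√(159 mH · 250 nF) = 5020 rad/s.
ζ = (R/2)·√(C/L) = (683/2)·√(250 nF/159 mH) = 0.428.
t_s ≈ 4/(ζω_n) = 0.00186 s.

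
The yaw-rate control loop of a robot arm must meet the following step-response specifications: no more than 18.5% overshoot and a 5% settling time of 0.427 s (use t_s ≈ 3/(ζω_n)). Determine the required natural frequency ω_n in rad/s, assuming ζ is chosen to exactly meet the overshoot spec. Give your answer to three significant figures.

ω_n ≈ 14.8 rad/s

ζ = −ln(OS)/√(π² + (ln OS)²). With OS = 0.185, ln OS = −1.687 and ζ = 1.687/3.566 = 0.473.
From t_s ≈ 3/(ζω_n): ω_n = 3/(ζ·t_s) = 3/(0.473·0.427) = 14.8 rad/s.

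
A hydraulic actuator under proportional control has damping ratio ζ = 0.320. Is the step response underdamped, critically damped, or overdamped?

underdamped

Since ζ = 0.320 < 1, the system is underdamped.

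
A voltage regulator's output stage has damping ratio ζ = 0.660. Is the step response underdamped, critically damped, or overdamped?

underdamped

Since ζ = 0.660 < 1, the system is underdamped.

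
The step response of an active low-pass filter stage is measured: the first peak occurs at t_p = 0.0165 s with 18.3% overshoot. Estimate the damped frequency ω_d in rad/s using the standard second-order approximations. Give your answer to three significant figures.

ω_d ≈ 190 rad/s

t_p = π/ω_d, so ω_d = π/0.0165 = 190 rad/s.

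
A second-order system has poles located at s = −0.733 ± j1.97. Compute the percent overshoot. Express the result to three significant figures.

%OS ≈ 31.1%

|pole| = ω_n = √(0.733² + 1.97²) = 2.10 rad/s; ζ = cos θ = σ/ω_n = 0.349.
%OS = 100·exp(−πζ/√(1−ζ²)) = 31.1%.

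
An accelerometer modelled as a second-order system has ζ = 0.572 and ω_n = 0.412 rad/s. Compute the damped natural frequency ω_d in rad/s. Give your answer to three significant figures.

ω_d = ω_n√(1−ζ²) = 0.412·√0.673 = 0.338 rad/s.

ω_d ≈ 0.338 rad/s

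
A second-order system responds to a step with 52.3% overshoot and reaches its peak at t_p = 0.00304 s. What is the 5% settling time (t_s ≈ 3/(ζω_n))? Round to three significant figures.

From the overshoot, ζ = −ln(OS)/√(π²+ln²(OS)) = 0.202.
From t_p = π/ω_d, ω_d = π/0.00304 = 1030 rad/s, so ω_n = ω_d/√(1−ζ²) = 1060 rad/s.
t_s ≈ 3/(ζω_n) = 3/(0.202·1060) = 0.0141 s.

t_s ≈ 0.0141 s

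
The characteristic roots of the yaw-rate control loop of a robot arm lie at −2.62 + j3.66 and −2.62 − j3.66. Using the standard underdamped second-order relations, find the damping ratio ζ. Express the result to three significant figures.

|pole| = ω_n = √(2.62² + 3.66²) = 4.50 rad/s; ζ = cos θ = σ/ω_n = 0.582.

ζ ≈ 0.582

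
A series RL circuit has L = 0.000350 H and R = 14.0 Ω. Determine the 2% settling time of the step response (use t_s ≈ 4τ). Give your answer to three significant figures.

t_s ≈ 0.000100 s

τ = L/R = 0.000350/14.0 = 0.0000250 s.
t_s ≈ 4τ = 0.000100 s.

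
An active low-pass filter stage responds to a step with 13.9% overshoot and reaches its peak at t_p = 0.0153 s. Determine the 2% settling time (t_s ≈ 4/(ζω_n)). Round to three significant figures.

t_s ≈ 0.0310 s

The overshoot fixes ζ = −ln(OS)/√(π²+ln²(OS)) = 0.532.
t_p = π/ω_d ⇒ ω_d = 205 rad/s; then ω_n = ω_d/√(1−ζ²) = 242 rad/s.
t_s ≈ 4/(ζω_n) = 4/(0.532·242) = 0.0310 s.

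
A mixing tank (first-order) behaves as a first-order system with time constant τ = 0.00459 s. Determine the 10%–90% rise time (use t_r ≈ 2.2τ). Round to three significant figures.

t_r ≈ 2.2τ = 0.0101 s.

t_r ≈ 0.0101 s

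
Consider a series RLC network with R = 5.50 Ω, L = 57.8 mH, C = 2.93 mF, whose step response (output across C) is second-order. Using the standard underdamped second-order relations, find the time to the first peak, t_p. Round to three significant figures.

For a series RLC circuit (capacitor voltage as output), ω_n = 1/√(LC) = 1/√(57.8 mH · 2.93 mF) = 76.8 rad/s.
ζ = (R/2)·√(C/L) = (5.50/2)·√(2.93 mF/57.8 mH) = 0.619.
ω_d = ω_n√(1−ζ²) = 60.3 rad/s. t_p = π/ω_d = 0.0521 s.

t_p ≈ 0.0521 s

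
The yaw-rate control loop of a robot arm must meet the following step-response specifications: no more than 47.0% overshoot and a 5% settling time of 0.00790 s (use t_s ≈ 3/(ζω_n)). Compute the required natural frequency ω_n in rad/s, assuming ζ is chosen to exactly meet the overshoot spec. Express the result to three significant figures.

ζ = −ln(OS)/√(π² + (ln OS)²). With OS = 0.470, ln OS = −0.7550 and ζ = 0.7550/3.231 = 0.234.
Then ω_n = 3/(ζ t_s) = 3/(0.234 × 0.00790) = 1630 rad/s.

ω_n ≈ 1630 rad/s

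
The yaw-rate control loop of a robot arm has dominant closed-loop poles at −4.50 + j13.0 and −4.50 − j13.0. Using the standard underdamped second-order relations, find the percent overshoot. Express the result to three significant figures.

With σ = 4.50, ω_d = 13.0: ω_n = √(σ²+ω_d²) = 13.8 rad/s, ζ = σ/ω_n = 0.327.
%OS = 100 e^{−πζ/√(1−ζ²)} with ζ = 0.327 gives 33.7%.

%OS ≈ 33.7%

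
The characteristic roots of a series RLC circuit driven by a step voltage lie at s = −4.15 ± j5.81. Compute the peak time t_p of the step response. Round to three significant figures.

t_p ≈ 0.541 s

t_p = π/ω_d with ω_d = 5.81 (the imaginary part), so t_p = 0.541 s.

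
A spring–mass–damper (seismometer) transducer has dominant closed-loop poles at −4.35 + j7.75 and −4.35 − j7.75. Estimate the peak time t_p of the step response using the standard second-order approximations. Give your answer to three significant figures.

t_p = π/ω_d with ω_d = 7.75 (the imaginary part), so t_p = 0.405 s.

t_p ≈ 0.405 s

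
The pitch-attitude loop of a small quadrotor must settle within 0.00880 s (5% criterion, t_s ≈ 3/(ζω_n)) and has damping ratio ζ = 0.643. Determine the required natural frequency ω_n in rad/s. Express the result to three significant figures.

Rearranging t_s ≈ 3/(ζω_n) gives ω_n = 3/(ζ·t_s) = 3/(0.643 × 0.00880) = 530 rad/s.

ω_n ≈ 530 rad/s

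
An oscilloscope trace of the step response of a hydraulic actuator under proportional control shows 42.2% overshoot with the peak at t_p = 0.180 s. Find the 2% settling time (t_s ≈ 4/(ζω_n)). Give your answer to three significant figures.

t_s ≈ 0.835 s

From the overshoot, ζ = −ln(OS)/√(π²+ln²(OS)) = 0.265.
From t_p = π/ω_d, ω_d = π/0.180 = 17.5 rad/s, so ω_n = ω_d/√(1−ζ²) = 18.1 rad/s.
t_s ≈ 4/(ζω_n) = 4/(0.265·18.1) = 0.835 s.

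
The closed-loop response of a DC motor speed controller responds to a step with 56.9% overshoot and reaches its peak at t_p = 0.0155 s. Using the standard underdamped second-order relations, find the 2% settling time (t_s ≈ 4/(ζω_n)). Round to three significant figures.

t_s ≈ 0.110 s

ζ from %OS: ζ = |ln 0.569|/√(π²+ln²0.569) = 0.177.
t_p = π/ω_d ⇒ ω_d = 203 rad/s; then ω_n = ω_d/√(1−ζ²) = 206 rad/s.
t_s ≈ 4/(ζω_n) = 4/(0.177·206) = 0.110 s.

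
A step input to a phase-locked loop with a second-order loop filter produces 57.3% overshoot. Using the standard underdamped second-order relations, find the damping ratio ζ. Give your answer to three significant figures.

ζ ≈ 0.175

ζ = −ln(OS)/√(π² + (ln OS)²). With OS = 0.573, ln OS = −0.5569 and ζ = 0.5569/3.191 = 0.175.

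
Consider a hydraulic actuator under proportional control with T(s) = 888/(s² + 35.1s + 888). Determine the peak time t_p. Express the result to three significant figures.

ω_n = √888 = 29.8 rad/s; ζ = 35.1/(2·29.8) = 0.589.
ω_d = 29.8·√(1 − 0.589²) = 24.1 rad/s. Then t_p = π/ω_d = 0.130 s.

t_p ≈ 0.130 s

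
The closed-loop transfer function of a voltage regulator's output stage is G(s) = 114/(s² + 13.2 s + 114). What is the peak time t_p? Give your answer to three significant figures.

ω_n = √114 = 10.7 rad/s; ζ = 13.2/(2·10.7) = 0.618.
The damped frequency ω_d = ω_n√(1−ζ²) = 8.39 rad/s. Then t_p = π/ω_d = 0.374 s.

t_p ≈ 0.374 s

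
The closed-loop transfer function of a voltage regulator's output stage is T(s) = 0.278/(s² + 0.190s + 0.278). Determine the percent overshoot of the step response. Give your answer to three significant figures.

%OS ≈ 56.2%

Matching coefficients with s² + 2ζω_n s + ω_n² gives ω_n² = 0.278 ⇒ ω_n = 0.527 rad/s, and ζ = 0.190/(2ω_n) = 0.180.
%OS = 100·exp(−πζ/√(1−ζ²)) = 56.2%.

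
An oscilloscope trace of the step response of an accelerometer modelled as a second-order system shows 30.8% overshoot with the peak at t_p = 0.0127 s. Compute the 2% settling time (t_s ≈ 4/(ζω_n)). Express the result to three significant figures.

t_s ≈ 0.0431 s

From the overshoot, ζ = −ln(OS)/√(π²+ln²(OS)) = 0.351.
From t_p = π/ω_d, ω_d = π/0.0127 = 247 rad/s, so ω_n = ω_d/√(1−ζ²) = 264 rad/s.
t_s ≈ 4/(ζω_n) = 4/(0.351·264) = 0.0431 s.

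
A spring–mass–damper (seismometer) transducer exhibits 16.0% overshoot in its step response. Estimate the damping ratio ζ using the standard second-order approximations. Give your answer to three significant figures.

ζ ≈ 0.504

ζ = −ln(OS)/√(π² + (ln OS)²). With OS = 0.160, ln OS = −1.833 and ζ = 1.833/3.637 = 0.504.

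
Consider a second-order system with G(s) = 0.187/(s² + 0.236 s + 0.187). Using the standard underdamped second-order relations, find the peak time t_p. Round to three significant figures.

t_p ≈ 7.55 s

Matching coefficients with s² + 2ζω_n s + ω_n² gives ω_n² = 0.187 ⇒ ω_n = 0.432 rad/s, and ζ = 0.236/(2ω_n) = 0.273.
ω_d = 0.432·√(1 − 0.273²) = 0.416 rad/s. Then t_p = π/ω_d = 7.55 s.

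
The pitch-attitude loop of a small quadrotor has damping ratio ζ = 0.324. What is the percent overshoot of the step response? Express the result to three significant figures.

%OS ≈ 34.1%

For an underdamped second-order system, %OS = 100·exp(−πζ/√(1−ζ²)).
πζ/√(1−ζ²) = π·0.324/√(1−0.105) = 1.076, so %OS = 100·e^(−1.076) = 34.1%.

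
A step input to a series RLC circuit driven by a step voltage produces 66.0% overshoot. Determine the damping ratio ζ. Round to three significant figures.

From %OS = 100·exp(−πζ/√(1−ζ²)), invert to get ζ = −ln(OS)/√(π² + ln²(OS)) with OS = 0.660.
−ln 0.660 = 0.4155, so ζ = 0.4155/√(π² + 0.1727) = 0.131.

ζ ≈ 0.131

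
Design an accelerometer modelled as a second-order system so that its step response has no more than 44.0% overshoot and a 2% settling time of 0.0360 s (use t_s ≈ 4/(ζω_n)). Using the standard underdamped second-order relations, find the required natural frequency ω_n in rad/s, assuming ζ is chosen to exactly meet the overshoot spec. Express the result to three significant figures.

ω_n ≈ 439 rad/s

Inverting the overshoot relation: ζ = |ln 0.440|/√(π² + ln²0.440) = 0.253.
Then ω_n = 4/(ζ t_s) = 4/(0.253 × 0.0360) = 439 rad/s.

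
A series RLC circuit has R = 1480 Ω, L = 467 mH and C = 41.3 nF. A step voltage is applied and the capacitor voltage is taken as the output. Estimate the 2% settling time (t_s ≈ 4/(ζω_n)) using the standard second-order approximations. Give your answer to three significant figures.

For a series RLC circuit (capacitor voltage as output), ω_n = 1/√(LC) = 1/√(467 mH · 41.3 nF) = 7200 rad/s.
ζ = (R/2)·√(C/L) = (1480/2)·√(41.3 nF/467 mH) = 0.220.
t_s ≈ 4/(ζω_n) = 0.00252 s.

t_s ≈ 0.00252 s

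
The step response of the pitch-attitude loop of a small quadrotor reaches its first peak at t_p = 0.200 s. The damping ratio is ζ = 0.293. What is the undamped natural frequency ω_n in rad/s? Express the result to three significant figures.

ω_n ≈ 16.4 rad/s

Peak time t_p = π/ω_d, so ω_d = π/t_p = π/0.200 = 15.7 rad/s.
ω_n = ω_d/√(1−ζ²) = 15.7/√0.914 = 16.4 rad/s.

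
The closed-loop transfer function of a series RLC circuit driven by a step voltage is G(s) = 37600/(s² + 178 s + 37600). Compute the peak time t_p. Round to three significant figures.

Comparing the denominator to s² + 2ζω_n s + ω_n²: ω_n = √37600 = 194 rad/s, and 2ζω_n = 178 so ζ = 178/(2·194) = 0.459.
The damped frequency ω_d = ω_n√(1−ζ²) = 172 rad/s. Then t_p = π/ω_d = 0.0182 s.

t_p ≈ 0.0182 s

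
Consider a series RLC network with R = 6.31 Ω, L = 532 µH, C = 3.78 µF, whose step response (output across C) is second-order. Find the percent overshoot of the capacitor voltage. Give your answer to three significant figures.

%OS ≈ 42.0%

For a series RLC circuit (capacitor voltage as output), ω_n = 1/√(LC) = 1/√(532 µH · 3.78 µF) = 22300 rad/s.
ζ = (R/2)·√(C/L) = (6.31/2)·√(3.78 µF/532 µH) = 0.266.
Overshoot: exp(−π·0.266/√(1−0.266²)) = 0.420, i.e. 42.0%.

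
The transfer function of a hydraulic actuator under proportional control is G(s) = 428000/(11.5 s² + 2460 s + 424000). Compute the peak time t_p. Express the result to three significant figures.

t_p ≈ 0.0197 s

Dividing through by 11.5: denominator becomes s² + 213.9 s + 36870.
So ω_n = √36870 = 192 rad/s and ζ = 213.9/(2·192) = 0.557.
ω_d = ω_n√(1−ζ²) = 159 rad/s. t_p = π/ω_d = 0.0197 s.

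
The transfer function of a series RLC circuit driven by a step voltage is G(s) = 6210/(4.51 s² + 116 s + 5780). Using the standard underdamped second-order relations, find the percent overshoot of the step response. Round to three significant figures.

Dividing through by 4.51: denominator becomes s² + 25.72 s + 1282.
So ω_n = √1282 = 35.8 rad/s and ζ = 25.72/(2·35.8) = 0.359.
%OS = 100 e^{−πζ/√(1−ζ²)} with ζ = 0.359 gives 29.8%.

%OS ≈ 29.8%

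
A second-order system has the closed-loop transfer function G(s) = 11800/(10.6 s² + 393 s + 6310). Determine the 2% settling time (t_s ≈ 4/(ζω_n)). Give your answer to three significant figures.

t_s ≈ 0.216 s

Dividing through by 10.6: denominator becomes s² + 37.08 s + 595.3.
So ω_n = √595.3 = 24.4 rad/s and ζ = 37.08/(2·24.4) = 0.760.
t_s ≈ 4/(ζω_n) = 0.216 s.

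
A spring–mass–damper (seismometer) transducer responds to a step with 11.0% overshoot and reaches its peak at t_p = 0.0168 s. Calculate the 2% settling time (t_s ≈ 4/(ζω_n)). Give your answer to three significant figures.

t_s ≈ 0.0304 s

The overshoot fixes ζ = −ln(OS)/√(π²+ln²(OS)) = 0.575.
From t_p = π/ω_d, ω_d = π/0.0168 = 187 rad/s, so ω_n = ω_d/√(1−ζ²) = 229 rad/s.
t_s ≈ 4/(ζω_n) = 4/(0.575·229) = 0.0304 s.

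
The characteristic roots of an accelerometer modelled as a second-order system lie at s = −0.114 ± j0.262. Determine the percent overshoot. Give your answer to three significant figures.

%OS ≈ 25.5%

With σ = 0.114, ω_d = 0.262: ω_n = √(σ²+ω_d²) = 0.286 rad/s, ζ = σ/ω_n = 0.399.
%OS = 100·exp(−πζ/√(1−ζ²)) = 25.5%.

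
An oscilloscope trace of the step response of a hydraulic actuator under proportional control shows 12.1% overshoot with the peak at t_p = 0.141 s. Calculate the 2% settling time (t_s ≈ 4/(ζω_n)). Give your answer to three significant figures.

ζ from %OS: ζ = |ln 0.121|/√(π²+ln²0.121) = 0.558.
t_p = π/ω_d ⇒ ω_d = 22.3 rad/s; then ω_n = ω_d/√(1−ζ²) = 26.8 rad/s.
t_s ≈ 4/(ζω_n) = 4/(0.558·26.8) = 0.267 s.

t_s ≈ 0.267 s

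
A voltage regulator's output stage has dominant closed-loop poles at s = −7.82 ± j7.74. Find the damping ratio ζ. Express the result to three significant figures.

With σ = 7.82, ω_d = 7.74: ω_n = √(σ²+ω_d²) = 11.0 rad/s, ζ = σ/ω_n = 0.711.

ζ ≈ 0.711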